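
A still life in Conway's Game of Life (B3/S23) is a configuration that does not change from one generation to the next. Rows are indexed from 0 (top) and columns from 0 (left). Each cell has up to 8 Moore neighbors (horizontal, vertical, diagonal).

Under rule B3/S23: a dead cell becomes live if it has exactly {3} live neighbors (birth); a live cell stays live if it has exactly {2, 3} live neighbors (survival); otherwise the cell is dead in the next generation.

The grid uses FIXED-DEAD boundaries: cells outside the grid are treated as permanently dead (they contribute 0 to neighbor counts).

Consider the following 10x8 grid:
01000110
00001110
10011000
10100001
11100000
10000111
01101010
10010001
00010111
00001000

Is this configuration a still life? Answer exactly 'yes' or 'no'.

Compute generation 1 and compare to generation 0 (given above):
Generation 1:
00001010
00010010
01011010
10100000
10100001
10010111
11111000
01010001
00010111
00001110
Cell (0,1) differs: gen0=1 vs gen1=0 -> NOT a still life.

Answer: no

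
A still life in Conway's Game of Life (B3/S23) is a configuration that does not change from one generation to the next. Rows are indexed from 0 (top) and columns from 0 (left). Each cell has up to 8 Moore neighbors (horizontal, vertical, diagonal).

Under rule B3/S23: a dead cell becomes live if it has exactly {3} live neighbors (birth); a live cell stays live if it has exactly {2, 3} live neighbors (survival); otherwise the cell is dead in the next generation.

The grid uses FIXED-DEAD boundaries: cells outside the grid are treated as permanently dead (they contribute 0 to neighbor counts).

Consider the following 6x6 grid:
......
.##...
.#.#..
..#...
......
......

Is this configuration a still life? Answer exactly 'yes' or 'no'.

Compute generation 1 and compare to generation 0 (given above):
Generation 1:
......
.##...
.#.#..
..#...
......
......
The grids are IDENTICAL -> still life.

Answer: yes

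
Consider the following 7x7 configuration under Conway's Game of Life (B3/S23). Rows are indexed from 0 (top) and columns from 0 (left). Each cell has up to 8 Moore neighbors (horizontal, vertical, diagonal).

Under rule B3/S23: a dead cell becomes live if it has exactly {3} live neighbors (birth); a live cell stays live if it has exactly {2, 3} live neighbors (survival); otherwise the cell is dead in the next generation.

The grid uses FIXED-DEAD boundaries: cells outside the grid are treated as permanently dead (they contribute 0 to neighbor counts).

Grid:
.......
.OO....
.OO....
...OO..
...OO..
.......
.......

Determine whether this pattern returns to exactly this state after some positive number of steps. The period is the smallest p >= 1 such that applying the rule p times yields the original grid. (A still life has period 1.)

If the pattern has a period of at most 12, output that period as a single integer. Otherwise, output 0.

Answer: 2

Derivation:
Simulating and comparing each generation to the original:
Gen 0 (original, given above): 8 live cells
Gen 1: 6 live cells, differs from original
Gen 2: 8 live cells, MATCHES original -> period = 2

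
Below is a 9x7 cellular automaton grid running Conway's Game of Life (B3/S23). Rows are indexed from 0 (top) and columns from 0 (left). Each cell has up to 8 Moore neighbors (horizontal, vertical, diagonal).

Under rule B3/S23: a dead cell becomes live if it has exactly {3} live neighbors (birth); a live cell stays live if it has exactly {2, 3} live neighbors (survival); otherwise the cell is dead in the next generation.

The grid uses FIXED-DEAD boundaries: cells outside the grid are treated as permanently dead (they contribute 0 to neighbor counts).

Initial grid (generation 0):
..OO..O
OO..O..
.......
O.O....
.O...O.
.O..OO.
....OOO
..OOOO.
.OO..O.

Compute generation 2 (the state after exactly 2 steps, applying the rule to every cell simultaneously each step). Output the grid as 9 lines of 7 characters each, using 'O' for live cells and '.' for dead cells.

Answer: .O.O...
O..O...
O......
..O....
OOO....
..OO.O.
.OO....
...O...
.OO....

Derivation:
Simulating step by step:
Generation 0 (given above): 23 live cells
Generation 1: 20 live cells
.OOO...
.OOO...
O......
.O.....
OOO.OO.
.......
..O...O
.OO....
.OO..O.
Generation 2: 17 live cells
(generation 2 grid is the final answer)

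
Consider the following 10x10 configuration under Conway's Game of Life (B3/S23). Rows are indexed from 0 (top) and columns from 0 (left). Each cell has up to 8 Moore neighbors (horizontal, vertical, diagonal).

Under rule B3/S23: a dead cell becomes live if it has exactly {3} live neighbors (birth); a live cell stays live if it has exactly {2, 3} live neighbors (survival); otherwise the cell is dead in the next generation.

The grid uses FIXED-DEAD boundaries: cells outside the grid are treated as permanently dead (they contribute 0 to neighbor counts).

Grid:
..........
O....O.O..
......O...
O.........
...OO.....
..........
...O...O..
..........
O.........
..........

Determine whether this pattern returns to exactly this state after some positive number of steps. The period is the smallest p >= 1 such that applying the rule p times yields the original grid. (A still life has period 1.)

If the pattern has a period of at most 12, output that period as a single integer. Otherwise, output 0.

Simulating and comparing each generation to the original:
Gen 0 (original, given above): 10 live cells
Gen 1: 4 live cells, differs from original
Gen 2: 0 live cells, differs from original
Gen 3: 0 live cells, differs from original
Gen 4: 0 live cells, differs from original
Gen 5: 0 live cells, differs from original
Gen 6: 0 live cells, differs from original
Gen 7: 0 live cells, differs from original
Gen 8: 0 live cells, differs from original
Gen 9: 0 live cells, differs from original
Gen 10: 0 live cells, differs from original
Gen 11: 0 live cells, differs from original
Gen 12: 0 live cells, differs from original
No period found within 12 steps.

Answer: 0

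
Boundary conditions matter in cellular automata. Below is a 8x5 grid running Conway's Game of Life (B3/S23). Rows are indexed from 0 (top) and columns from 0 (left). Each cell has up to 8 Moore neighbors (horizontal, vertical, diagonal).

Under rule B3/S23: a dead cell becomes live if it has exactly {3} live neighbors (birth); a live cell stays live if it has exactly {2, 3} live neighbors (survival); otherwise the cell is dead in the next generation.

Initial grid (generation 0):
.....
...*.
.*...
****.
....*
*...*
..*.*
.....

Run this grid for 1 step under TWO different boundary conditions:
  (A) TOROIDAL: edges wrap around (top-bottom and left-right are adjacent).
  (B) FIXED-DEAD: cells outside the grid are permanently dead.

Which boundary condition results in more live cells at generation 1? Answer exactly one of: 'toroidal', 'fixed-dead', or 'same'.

Under TOROIDAL boundary, generation 1:
.....
.....
**.**
*****
..*..
*...*
*..**
.....
Population = 15

Under FIXED-DEAD boundary, generation 1:
.....
.....
**.*.
****.
*.*.*
....*
...*.
.....
Population = 12

Comparison: toroidal=15, fixed-dead=12 -> toroidal

Answer: toroidal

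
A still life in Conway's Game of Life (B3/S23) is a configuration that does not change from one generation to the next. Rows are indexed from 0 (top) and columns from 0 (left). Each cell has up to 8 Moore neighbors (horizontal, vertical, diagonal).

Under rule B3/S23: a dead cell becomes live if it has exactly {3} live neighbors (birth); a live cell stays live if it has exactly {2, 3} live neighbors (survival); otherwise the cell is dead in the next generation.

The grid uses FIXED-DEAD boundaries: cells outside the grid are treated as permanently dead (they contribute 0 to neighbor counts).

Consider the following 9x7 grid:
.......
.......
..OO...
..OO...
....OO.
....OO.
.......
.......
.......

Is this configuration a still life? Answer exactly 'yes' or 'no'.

Answer: no

Derivation:
Compute generation 1 and compare to generation 0 (given above):
Generation 1:
.......
.......
..OO...
..O....
.....O.
....OO.
.......
.......
.......
Cell (3,3) differs: gen0=1 vs gen1=0 -> NOT a still life.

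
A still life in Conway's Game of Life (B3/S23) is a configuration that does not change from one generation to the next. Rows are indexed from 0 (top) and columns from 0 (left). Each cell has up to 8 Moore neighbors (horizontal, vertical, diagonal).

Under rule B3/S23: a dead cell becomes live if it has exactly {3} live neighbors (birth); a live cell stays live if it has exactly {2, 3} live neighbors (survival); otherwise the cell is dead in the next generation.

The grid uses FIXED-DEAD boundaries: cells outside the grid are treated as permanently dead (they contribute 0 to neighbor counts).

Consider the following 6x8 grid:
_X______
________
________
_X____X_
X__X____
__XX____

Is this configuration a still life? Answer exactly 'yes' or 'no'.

Compute generation 1 and compare to generation 0 (given above):
Generation 1:
________
________
________
________
_X_X____
__XX____
Cell (0,1) differs: gen0=1 vs gen1=0 -> NOT a still life.

Answer: no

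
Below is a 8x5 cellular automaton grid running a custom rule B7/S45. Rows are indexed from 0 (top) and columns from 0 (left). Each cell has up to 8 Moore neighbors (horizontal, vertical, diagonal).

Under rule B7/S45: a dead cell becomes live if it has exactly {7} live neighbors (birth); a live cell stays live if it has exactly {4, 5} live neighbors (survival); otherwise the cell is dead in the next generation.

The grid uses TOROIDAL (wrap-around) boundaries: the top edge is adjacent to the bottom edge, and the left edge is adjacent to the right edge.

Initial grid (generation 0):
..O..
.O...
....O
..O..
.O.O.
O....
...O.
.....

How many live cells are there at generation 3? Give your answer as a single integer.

Simulating step by step:
Generation 0 (given above): 8 live cells
Generation 1: 0 live cells
.....
.....
.....
.....
.....
.....
.....
.....
Generation 2: 0 live cells
.....
.....
.....
.....
.....
.....
.....
.....
Generation 3: 0 live cells
.....
.....
.....
.....
.....
.....
.....
.....
Population at generation 3: 0

Answer: 0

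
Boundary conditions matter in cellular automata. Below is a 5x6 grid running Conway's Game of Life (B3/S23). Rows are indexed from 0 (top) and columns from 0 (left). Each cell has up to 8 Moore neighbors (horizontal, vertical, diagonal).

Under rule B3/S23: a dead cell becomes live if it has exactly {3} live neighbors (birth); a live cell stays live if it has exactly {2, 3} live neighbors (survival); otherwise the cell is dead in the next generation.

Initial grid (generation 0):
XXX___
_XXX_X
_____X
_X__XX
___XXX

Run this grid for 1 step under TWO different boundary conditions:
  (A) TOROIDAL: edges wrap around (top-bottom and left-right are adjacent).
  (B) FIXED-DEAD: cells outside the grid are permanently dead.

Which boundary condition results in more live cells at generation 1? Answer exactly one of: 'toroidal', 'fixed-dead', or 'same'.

Answer: fixed-dead

Derivation:
Under TOROIDAL boundary, generation 1:
______
___XXX
_X_X_X
___X__
___X__
Population = 8

Under FIXED-DEAD boundary, generation 1:
X__X__
X__XX_
_X_X_X
___X__
___X_X
Population = 11

Comparison: toroidal=8, fixed-dead=11 -> fixed-dead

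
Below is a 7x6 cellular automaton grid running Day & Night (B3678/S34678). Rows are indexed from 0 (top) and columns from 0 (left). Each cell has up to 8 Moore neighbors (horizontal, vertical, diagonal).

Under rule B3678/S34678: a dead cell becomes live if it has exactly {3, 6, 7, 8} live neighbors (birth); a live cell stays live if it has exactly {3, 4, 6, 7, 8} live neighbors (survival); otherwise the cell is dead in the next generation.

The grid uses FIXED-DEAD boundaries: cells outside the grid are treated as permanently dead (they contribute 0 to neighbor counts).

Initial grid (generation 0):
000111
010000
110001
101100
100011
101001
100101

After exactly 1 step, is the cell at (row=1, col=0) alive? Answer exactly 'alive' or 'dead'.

Answer: alive

Derivation:
Simulating step by step:
Generation 0 (given above): 19 live cells
Generation 1: 13 live cells
000000
101001
110000
100001
001010
000101
010010

Cell (1,0) at generation 1: 1 -> alive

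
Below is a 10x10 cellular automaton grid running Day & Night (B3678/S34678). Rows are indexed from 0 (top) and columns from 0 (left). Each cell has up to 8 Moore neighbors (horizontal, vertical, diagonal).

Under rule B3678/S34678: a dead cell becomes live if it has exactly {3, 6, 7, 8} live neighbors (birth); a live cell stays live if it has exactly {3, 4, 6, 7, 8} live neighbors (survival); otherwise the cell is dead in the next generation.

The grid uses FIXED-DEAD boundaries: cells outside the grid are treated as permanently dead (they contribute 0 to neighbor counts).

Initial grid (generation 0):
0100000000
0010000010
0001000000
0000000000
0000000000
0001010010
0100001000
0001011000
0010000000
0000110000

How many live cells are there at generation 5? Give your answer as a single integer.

Answer: 0

Derivation:
Simulating step by step:
Generation 0 (given above): 15 live cells
Generation 1: 6 live cells
0000000000
0000000000
0000000000
0000000000
0000000000
0000000000
0010001100
0010000000
0001001000
0000000000
Generation 2: 3 live cells
0000000000
0000000000
0000000000
0000000000
0000000000
0000000000
0000000000
0001001100
0000000000
0000000000
Generation 3: 0 live cells
0000000000
0000000000
0000000000
0000000000
0000000000
0000000000
0000000000
0000000000
0000000000
0000000000
Generation 4: 0 live cells
0000000000
0000000000
0000000000
0000000000
0000000000
0000000000
0000000000
0000000000
0000000000
0000000000
Generation 5: 0 live cells
0000000000
0000000000
0000000000
0000000000
0000000000
0000000000
0000000000
0000000000
0000000000
0000000000
Population at generation 5: 0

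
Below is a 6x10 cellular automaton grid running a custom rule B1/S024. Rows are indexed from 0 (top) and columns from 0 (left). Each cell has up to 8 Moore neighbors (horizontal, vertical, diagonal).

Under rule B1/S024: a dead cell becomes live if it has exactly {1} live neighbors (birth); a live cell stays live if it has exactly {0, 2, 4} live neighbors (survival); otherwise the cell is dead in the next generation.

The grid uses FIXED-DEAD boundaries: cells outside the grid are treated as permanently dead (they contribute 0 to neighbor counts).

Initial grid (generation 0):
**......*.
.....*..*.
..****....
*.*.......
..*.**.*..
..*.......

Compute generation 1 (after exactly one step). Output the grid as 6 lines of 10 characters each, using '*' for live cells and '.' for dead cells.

Simulating step by step:
Generation 0 (given above): 16 live cells
Generation 1: 20 live cells
(generation 1 grid is the final answer)

Answer: ..*.***...
.....*....
*.*..*.***
*......**.
*.*....**.
.......**.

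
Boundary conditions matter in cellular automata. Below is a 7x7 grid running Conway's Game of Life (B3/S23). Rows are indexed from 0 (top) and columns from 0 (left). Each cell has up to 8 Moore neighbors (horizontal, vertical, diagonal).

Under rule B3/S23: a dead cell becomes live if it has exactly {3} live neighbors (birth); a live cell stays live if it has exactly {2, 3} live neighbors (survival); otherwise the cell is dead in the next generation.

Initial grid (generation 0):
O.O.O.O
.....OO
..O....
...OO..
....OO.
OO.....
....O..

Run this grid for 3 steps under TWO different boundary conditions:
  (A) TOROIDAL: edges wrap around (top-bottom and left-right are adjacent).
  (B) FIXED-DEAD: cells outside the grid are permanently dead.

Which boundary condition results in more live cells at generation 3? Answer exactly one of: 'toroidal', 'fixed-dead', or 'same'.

Answer: toroidal

Derivation:
Under TOROIDAL boundary, generation 3:
OO.....
OOO....
OO.....
O.....O
.......
.......
..O....
Population = 10

Under FIXED-DEAD boundary, generation 3:
.....OO
.....OO
..OO...
.......
.....OO
.......
.......
Population = 8

Comparison: toroidal=10, fixed-dead=8 -> toroidal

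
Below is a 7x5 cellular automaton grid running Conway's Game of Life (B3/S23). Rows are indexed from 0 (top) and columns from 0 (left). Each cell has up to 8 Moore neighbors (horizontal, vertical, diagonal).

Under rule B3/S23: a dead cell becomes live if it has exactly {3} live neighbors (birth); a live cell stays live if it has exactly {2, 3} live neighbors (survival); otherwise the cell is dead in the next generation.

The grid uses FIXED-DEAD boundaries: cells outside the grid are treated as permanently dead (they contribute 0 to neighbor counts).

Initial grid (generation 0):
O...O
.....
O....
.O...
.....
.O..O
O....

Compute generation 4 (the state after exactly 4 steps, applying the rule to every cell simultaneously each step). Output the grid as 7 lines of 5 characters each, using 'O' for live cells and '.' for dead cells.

Simulating step by step:
Generation 0 (given above): 7 live cells
Generation 1: 0 live cells
.....
.....
.....
.....
.....
.....
.....
Generation 2: 0 live cells
.....
.....
.....
.....
.....
.....
.....
Generation 3: 0 live cells
.....
.....
.....
.....
.....
.....
.....
Generation 4: 0 live cells
(generation 4 grid is the final answer)

Answer: .....
.....
.....
.....
.....
.....
.....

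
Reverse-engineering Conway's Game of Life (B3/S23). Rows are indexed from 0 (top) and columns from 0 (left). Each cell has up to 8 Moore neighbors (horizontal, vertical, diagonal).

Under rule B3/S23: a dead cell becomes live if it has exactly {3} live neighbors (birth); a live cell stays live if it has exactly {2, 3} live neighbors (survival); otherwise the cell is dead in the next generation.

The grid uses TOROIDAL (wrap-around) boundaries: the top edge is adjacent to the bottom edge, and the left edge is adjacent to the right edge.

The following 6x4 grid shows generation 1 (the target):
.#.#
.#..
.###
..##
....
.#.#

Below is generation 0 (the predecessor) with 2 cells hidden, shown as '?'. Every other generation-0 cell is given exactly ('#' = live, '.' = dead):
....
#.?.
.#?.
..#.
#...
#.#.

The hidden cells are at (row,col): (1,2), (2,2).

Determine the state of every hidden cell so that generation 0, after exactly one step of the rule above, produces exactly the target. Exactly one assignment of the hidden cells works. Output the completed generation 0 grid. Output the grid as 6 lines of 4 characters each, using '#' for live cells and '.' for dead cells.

Hidden generation-0 cells (in order): (1,2), (2,2).
A hidden cell only influences target cells in its own 3x3 neighborhood. Try each of the 2^2 = 4 assignments, step the completed generation 0 forward once under B3/S23, and compare with the target:
  (1,2)=. (2,2)=. -> step gives (1,1)='.' but target has '#' -> reject
  (1,2)=. (2,2)=# -> step reproduces the target at every cell -> ACCEPT
  (1,2)=# (2,2)=. -> step gives (0,1)='.' but target has '#' -> reject
  (1,2)=# (2,2)=# -> step gives (0,1)='.' but target has '#' -> reject
Unique solution: (1,2)=dead, (2,2)=live.
Check: live-neighbor counts of every cell in the completed generation 0:
2313
1322
2323
2423
1424
1303
Applying B3/S23 to generation 0 with these counts gives:
.#.#
.#..
.###
..##
....
.#.#
which matches the target exactly.

Answer: ....
#...
.##.
..#.
#...
#.#.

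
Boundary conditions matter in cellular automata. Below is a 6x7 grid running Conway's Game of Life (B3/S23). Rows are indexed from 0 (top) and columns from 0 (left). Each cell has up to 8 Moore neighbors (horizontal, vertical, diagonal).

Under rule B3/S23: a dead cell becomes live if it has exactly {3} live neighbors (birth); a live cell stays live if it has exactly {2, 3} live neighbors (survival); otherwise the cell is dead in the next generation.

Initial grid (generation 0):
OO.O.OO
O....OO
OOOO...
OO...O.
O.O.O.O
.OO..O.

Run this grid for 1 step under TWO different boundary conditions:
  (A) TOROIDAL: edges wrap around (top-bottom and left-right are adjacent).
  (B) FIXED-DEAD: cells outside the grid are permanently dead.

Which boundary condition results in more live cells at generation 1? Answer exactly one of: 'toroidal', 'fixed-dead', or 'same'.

Answer: fixed-dead

Derivation:
Under TOROIDAL boundary, generation 1:
.......
...O.O.
..O.OO.
....OO.
..OOO..
.......
Population = 10

Under FIXED-DEAD boundary, generation 1:
OO..OOO
...O.OO
..O.OOO
....OO.
O.OOO.O
.OOO.O.
Population = 23

Comparison: toroidal=10, fixed-dead=23 -> fixed-dead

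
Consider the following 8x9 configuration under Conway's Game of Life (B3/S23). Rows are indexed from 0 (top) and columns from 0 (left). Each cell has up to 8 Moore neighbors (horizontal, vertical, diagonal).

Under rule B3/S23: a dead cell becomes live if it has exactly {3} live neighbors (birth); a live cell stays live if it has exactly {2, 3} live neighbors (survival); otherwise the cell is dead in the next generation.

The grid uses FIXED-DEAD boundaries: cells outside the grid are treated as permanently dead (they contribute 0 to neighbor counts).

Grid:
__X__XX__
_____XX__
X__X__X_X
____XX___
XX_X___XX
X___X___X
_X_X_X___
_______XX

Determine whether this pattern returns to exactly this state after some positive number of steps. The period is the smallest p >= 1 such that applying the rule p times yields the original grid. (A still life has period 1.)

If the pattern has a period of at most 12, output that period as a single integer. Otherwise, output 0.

Answer: 0

Derivation:
Simulating and comparing each generation to the original:
Gen 0 (original, given above): 24 live cells
Gen 1: 27 live cells, differs from original
Gen 2: 18 live cells, differs from original
Gen 3: 18 live cells, differs from original
Gen 4: 18 live cells, differs from original
Gen 5: 19 live cells, differs from original
Gen 6: 19 live cells, differs from original
Gen 7: 19 live cells, differs from original
Gen 8: 18 live cells, differs from original
Gen 9: 25 live cells, differs from original
Gen 10: 19 live cells, differs from original
Gen 11: 22 live cells, differs from original
Gen 12: 20 live cells, differs from original
No period found within 12 steps.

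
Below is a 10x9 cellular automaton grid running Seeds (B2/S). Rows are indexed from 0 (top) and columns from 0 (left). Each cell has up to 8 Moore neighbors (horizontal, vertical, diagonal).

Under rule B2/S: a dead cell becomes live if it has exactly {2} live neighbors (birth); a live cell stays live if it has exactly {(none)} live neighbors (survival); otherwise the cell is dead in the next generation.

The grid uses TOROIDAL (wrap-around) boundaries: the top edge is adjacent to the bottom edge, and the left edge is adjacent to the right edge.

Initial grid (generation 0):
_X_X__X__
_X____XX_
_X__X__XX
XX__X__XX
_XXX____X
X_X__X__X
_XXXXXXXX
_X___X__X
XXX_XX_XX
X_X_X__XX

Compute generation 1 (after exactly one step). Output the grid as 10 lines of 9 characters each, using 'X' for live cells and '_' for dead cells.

Answer: ____X____
___XX____
___X_____
_____XX__
_____XX__
_________
_________
_________
_________
_________

Derivation:
Simulating step by step:
Generation 0 (given above): 46 live cells
Generation 1: 8 live cells
(generation 1 grid is the final answer)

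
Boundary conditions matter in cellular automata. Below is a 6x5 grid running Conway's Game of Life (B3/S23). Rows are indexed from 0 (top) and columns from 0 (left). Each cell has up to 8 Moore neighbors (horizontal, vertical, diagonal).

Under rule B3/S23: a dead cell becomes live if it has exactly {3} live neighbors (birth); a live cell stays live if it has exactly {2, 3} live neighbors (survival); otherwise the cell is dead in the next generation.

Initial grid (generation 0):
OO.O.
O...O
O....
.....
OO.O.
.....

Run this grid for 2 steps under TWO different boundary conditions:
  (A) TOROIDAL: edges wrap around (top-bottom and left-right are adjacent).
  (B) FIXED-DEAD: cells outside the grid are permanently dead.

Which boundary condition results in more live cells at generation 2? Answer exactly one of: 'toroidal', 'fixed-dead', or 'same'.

Under TOROIDAL boundary, generation 2:
.....
.O..O
.O..O
.O..O
O....
.....
Population = 7

Under FIXED-DEAD boundary, generation 2:
OO...
OO...
OO...
.....
.....
.....
Population = 6

Comparison: toroidal=7, fixed-dead=6 -> toroidal

Answer: toroidal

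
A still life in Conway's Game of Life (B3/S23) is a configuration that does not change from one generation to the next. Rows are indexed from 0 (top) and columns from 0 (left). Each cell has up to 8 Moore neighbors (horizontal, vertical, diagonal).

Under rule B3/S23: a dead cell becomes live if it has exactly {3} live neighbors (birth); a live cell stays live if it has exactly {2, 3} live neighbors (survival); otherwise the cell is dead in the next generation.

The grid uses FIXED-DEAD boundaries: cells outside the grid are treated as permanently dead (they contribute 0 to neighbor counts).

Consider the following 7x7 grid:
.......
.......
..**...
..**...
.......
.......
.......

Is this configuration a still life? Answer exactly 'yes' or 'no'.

Answer: yes

Derivation:
Compute generation 1 and compare to generation 0 (given above):
Generation 1:
.......
.......
..**...
..**...
.......
.......
.......
The grids are IDENTICAL -> still life.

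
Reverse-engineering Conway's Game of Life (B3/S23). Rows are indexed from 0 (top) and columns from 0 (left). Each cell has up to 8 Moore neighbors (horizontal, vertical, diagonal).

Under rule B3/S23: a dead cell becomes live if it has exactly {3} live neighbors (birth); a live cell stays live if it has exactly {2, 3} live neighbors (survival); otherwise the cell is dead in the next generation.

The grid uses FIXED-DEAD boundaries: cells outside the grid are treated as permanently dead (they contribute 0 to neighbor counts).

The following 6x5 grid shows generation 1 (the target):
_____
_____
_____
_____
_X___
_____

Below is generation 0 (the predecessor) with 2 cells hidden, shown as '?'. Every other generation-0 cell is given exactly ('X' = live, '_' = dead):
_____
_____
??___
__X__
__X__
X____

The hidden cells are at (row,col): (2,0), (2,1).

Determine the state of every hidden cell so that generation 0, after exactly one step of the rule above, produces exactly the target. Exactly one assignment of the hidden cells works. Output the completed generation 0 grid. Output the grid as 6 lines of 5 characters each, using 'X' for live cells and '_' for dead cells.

Answer: _____
_____
_____
__X__
__X__
X____

Derivation:
Hidden generation-0 cells (in order): (2,0), (2,1).
A hidden cell only influences target cells in its own 3x3 neighborhood. Try each of the 2^2 = 4 assignments, step the completed generation 0 forward once under B3/S23, and compare with the target:
  (2,0)=_ (2,1)=_ -> step reproduces the target at every cell -> ACCEPT
  (2,0)=_ (2,1)=X -> step gives (3,1)='X' but target has '_' -> reject
  (2,0)=X (2,1)=_ -> step gives (3,1)='X' but target has '_' -> reject
  (2,0)=X (2,1)=X -> step gives (2,1)='X' but target has '_' -> reject
Unique solution: (2,0)=dead, (2,1)=dead.
Check: live-neighbor counts of every cell in the completed generation 0:
00000
00000
01110
02120
13120
02110
Applying B3/S23 to generation 0 with these counts gives:
_____
_____
_____
_____
_X___
_____
which matches the target exactly.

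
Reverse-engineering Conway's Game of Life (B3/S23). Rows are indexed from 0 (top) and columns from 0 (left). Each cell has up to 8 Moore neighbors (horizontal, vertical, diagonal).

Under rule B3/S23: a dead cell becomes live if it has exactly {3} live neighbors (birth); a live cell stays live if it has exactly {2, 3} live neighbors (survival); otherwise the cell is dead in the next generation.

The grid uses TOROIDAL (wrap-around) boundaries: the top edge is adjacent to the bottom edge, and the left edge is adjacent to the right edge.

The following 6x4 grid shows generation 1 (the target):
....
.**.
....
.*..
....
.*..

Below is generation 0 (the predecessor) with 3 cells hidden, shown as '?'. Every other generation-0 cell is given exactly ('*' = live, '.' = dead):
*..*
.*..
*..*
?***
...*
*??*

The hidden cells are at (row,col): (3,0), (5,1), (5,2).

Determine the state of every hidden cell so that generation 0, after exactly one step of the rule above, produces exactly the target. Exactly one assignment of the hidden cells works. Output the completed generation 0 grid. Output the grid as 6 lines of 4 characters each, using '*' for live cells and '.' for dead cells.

Answer: *..*
.*..
*..*
****
...*
****

Derivation:
Hidden generation-0 cells (in order): (3,0), (5,1), (5,2).
A hidden cell only influences target cells in its own 3x3 neighborhood. Try each of the 2^3 = 8 assignments, step the completed generation 0 forward once under B3/S23, and compare with the target:
  (3,0)=. (5,1)=. (5,2)=. -> step gives (0,1)='*' but target has '.' -> reject
  (3,0)=. (5,1)=. (5,2)=* -> step gives (2,3)='*' but target has '.' -> reject
  (3,0)=. (5,1)=* (5,2)=. -> step gives (0,3)='*' but target has '.' -> reject
  (3,0)=. (5,1)=* (5,2)=* -> step gives (2,3)='*' but target has '.' -> reject
  (3,0)=* (5,1)=. (5,2)=. -> step gives (0,1)='*' but target has '.' -> reject
  (3,0)=* (5,1)=. (5,2)=* -> step gives (5,2)='*' but target has '.' -> reject
  (3,0)=* (5,1)=* (5,2)=. -> step gives (0,3)='*' but target has '.' -> reject
  (3,0)=* (5,1)=* (5,2)=* -> step reproduces the target at every cell -> ACCEPT
Unique solution: (3,0)=live, (5,1)=live, (5,2)=live.
Check: live-neighbor counts of every cell in the completed generation 0:
5554
5234
5554
5345
7676
5345
Applying B3/S23 to generation 0 with these counts gives:
....
.**.
....
.*..
....
.*..
which matches the target exactly.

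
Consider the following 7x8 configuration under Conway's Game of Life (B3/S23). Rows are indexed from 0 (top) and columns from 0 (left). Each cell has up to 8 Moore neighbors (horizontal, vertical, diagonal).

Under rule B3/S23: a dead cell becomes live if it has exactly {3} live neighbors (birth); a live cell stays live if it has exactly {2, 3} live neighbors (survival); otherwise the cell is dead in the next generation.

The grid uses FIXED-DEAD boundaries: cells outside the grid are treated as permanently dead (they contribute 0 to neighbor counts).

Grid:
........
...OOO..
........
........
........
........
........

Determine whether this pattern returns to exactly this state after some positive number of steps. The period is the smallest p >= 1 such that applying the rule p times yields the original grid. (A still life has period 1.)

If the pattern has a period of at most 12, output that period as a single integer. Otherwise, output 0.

Simulating and comparing each generation to the original:
Gen 0 (original, given above): 3 live cells
Gen 1: 3 live cells, differs from original
Gen 2: 3 live cells, MATCHES original -> period = 2

Answer: 2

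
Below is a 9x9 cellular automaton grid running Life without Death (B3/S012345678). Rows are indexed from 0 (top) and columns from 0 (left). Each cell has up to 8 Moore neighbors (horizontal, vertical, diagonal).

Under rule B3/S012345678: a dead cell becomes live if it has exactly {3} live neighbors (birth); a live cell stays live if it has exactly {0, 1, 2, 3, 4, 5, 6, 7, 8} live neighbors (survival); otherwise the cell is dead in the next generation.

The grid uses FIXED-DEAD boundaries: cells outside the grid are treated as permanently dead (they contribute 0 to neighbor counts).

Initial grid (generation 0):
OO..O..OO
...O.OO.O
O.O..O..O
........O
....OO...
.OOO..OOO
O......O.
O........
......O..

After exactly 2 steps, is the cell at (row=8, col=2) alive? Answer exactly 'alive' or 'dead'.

Answer: dead

Derivation:
Simulating step by step:
Generation 0 (given above): 26 live cells
Generation 1: 43 live cells
OO..OOOOO
O.OO.OO.O
O.O.OOO.O
....OO..O
..OOOOO.O
.OOOOOOOO
O.O...OOO
O........
......O..
Generation 2: 51 live cells
OOOOOOOOO
O.OO.OO.O
O.O.OOO.O
.OO.OO..O
.OOOOOO.O
.OOOOOOOO
O.O.O.OOO
OO....O..
......O..

Cell (8,2) at generation 2: 0 -> dead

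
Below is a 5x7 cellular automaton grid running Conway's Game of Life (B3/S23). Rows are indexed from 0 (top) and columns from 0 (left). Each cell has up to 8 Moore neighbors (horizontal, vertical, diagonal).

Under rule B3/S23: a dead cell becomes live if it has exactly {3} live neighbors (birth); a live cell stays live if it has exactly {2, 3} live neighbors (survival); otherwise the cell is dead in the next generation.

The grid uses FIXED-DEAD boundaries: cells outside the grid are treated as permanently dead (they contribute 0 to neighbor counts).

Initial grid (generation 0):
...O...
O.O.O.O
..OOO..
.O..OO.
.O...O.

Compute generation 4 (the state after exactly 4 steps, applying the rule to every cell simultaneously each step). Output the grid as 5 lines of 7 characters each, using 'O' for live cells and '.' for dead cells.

Simulating step by step:
Generation 0 (given above): 13 live cells
Generation 1: 10 live cells
...O...
.OO.OO.
..O....
.O...O.
....OO.
Generation 2: 14 live cells
..OOO..
.OO.O..
..OOOO.
....OO.
....OO.
Generation 3: 9 live cells
.OO.O..
.O.....
.OO....
......O
....OO.
Generation 4: 8 live cells
(generation 4 grid is the final answer)

Answer: .OO....
O..O...
.OO....
.....O.
.....O.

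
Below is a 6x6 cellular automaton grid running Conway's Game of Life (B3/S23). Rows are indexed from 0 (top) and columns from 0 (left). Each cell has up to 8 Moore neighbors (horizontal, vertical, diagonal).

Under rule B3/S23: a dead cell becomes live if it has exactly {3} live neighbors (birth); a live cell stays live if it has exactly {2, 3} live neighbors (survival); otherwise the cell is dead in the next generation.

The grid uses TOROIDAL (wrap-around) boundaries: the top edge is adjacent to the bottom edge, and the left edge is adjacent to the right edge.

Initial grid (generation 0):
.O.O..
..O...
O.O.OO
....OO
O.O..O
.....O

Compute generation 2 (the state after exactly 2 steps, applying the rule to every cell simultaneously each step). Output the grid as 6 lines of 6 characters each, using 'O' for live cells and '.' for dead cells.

Answer: ..O...
O.O.O.
OO.OO.
OO...O
OO...O
OOOO.O

Derivation:
Simulating step by step:
Generation 0 (given above): 13 live cells
Generation 1: 13 live cells
..O...
O.O.OO
OO..O.
......
O.....
.OO.OO
Generation 2: 19 live cells
(generation 2 grid is the final answer)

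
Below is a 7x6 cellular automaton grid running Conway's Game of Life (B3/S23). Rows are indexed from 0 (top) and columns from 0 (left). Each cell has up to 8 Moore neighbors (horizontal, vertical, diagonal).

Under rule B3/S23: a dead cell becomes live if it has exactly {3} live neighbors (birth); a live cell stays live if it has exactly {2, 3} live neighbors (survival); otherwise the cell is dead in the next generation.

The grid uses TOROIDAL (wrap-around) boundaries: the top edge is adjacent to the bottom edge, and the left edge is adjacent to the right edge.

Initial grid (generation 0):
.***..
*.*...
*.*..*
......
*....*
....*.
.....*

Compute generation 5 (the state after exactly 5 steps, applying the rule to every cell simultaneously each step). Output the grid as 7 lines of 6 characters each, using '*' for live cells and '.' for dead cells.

Simulating step by step:
Generation 0 (given above): 12 live cells
Generation 1: 15 live cells
****..
*....*
*....*
.*....
.....*
*...*.
..***.
Generation 2: 11 live cells
*.....
..*.*.
.*...*
.....*
*....*
....*.
*...*.
Generation 3: 15 live cells
.*.*..
**...*
*...**
....**
*...**
*...*.
......
Generation 4: 10 live cells
.**...
.**...
.*....
...*..
*..*..
*...*.
......
Generation 5: 10 live cells
(generation 5 grid is the final answer)

Answer: .**...
*.....
.*....
..*...
...***
.....*
.*....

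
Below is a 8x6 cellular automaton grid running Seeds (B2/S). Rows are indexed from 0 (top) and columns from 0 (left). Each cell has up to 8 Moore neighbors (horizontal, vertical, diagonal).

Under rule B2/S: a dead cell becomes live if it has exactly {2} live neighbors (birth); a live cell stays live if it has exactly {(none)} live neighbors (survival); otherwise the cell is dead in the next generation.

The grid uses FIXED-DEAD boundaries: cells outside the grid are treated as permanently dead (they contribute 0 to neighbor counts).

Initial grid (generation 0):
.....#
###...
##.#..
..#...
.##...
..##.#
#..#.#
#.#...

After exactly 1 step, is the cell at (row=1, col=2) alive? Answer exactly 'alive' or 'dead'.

Answer: dead

Derivation:
Simulating step by step:
Generation 0 (given above): 18 live cells
Generation 1: 8 live cells
#.#...
...##.
......
......
....#.
#.....
......
...##.

Cell (1,2) at generation 1: 0 -> dead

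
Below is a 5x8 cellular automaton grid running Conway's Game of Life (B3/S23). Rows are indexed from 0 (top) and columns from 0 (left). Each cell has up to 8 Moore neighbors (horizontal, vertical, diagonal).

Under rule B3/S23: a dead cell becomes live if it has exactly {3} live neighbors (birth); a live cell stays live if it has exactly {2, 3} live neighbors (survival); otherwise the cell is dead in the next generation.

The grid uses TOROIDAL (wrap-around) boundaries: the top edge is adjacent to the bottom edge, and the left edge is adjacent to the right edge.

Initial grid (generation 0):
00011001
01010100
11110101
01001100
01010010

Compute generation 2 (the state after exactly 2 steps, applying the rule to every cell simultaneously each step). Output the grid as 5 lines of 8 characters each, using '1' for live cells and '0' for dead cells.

Answer: 11100100
10100101
10000100
00000101
10000000

Derivation:
Simulating step by step:
Generation 0 (given above): 18 live cells
Generation 1: 14 live cells
10010110
01000101
00010100
00000101
10010010
Generation 2: 13 live cells
(generation 2 grid is the final answer)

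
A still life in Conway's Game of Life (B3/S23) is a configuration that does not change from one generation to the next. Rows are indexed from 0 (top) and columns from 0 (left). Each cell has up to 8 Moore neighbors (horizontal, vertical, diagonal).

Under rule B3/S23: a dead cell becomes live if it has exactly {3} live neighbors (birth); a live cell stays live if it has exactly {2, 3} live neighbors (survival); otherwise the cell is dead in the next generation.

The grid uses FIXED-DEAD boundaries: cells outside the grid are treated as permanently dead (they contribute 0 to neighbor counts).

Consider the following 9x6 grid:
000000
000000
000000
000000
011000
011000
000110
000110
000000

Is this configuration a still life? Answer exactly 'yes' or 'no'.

Answer: no

Derivation:
Compute generation 1 and compare to generation 0 (given above):
Generation 1:
000000
000000
000000
000000
011000
010000
000010
000110
000000
Cell (5,2) differs: gen0=1 vs gen1=0 -> NOT a still life.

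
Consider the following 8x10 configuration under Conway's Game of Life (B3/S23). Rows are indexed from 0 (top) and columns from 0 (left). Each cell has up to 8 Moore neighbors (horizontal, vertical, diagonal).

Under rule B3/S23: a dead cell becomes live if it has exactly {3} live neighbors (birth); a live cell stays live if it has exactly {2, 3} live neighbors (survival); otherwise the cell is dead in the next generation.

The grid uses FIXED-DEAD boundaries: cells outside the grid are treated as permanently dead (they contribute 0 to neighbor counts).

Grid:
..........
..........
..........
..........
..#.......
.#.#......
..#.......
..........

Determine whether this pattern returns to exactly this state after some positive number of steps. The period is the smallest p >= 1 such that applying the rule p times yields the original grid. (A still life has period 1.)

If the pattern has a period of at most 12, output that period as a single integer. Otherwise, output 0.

Simulating and comparing each generation to the original:
Gen 0 (original, given above): 4 live cells
Gen 1: 4 live cells, MATCHES original -> period = 1

Answer: 1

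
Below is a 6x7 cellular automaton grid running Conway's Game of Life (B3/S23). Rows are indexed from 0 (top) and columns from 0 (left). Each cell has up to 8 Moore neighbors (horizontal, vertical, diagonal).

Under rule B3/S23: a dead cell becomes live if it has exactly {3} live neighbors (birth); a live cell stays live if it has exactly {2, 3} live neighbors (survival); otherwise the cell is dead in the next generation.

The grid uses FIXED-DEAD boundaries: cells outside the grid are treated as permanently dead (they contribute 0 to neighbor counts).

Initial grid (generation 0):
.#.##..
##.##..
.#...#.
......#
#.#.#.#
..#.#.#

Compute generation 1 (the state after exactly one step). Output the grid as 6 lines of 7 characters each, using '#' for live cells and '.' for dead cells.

Answer: ##.##..
##.#.#.
###.##.
.#....#
.#....#
.#.....

Derivation:
Simulating step by step:
Generation 0 (given above): 17 live cells
Generation 1: 18 live cells
(generation 1 grid is the final answer)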